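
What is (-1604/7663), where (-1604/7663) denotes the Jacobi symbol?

-1

Reduce the numerator: -1604 ≡ 6059 (mod 7663), so (-1604/7663) = (6059/7663).
Both 6059 ≡ 3 and 7663 ≡ 3 (mod 4), so reciprocity gives (6059/7663) = -(7663/6059). Reduce: 7663 ≡ 1604 (mod 6059). Now have -(1604/6059).
Factor out 2: 1604 = 2^2·401. Since 6059 ≡ 3 (mod 8), (2/6059) = -1, and (2/6059)^2 = +1. Now have -(401/6059).
401 ≡ 1 (mod 4), so quadratic reciprocity gives (401/6059) = (6059/401). Reduce: 6059 ≡ 44 (mod 401). Now have -(44/401).
Factor out 2: 44 = 2^2·11. Since 401 ≡ 1 (mod 8), (2/401) = +1, and (2/401)^2 = +1. Now have -(11/401).
401 ≡ 1 (mod 4), so quadratic reciprocity gives (11/401) = (401/11). Reduce: 401 ≡ 5 (mod 11). Now have -(5/11).
5 ≡ 1 (mod 4), so quadratic reciprocity gives (5/11) = (11/5). Reduce: 11 ≡ 1 (mod 5). Now have -(1/5).
(1/5) = 1. Collecting the sign factors: -1.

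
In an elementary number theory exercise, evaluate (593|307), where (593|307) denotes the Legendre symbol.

1

Reduce the numerator: 593 ≡ 286 (mod 307), so (593|307) = (286|307).
Factor out 2: 286 = 2·143. Since 307 ≡ 3 (mod 8), (2|307) = -1. Now have -(143|307).
Both 143 ≡ 3 and 307 ≡ 3 (mod 4), so reciprocity gives (143|307) = -(307|143). Reduce: 307 ≡ 21 (mod 143). Now have (21|143).
21 ≡ 1 (mod 4), so quadratic reciprocity gives (21|143) = (143|21). Reduce: 143 ≡ 17 (mod 21). Now have (17|21).
17 ≡ 1 (mod 4), so quadratic reciprocity gives (17|21) = (21|17). Reduce: 21 ≡ 4 (mod 17). Now have (4|17).
Factor out 2: 4 = 2^2. Since 17 ≡ 1 (mod 8), (2|17) = +1, and (2|17)^2 = +1. Now have (1|17).
(1|17) = 1. Collecting the sign factors: 1.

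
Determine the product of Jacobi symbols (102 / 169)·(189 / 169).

By multiplicativity, (102·189 / 169) = (102 / 169)·(189 / 169).
First factor (102 / 169):
(102 / 169)
  = (51 / 169)    [169 ≡ 1 mod 8 ⇒ (2 / 169) = +1]
  = (169 / 51)    [QR: 169 ≡ 1 mod 4, sign kept]
  = (16 / 51)    [169 ≡ 16 mod 51]
  = (1 / 51)    [51 ≡ 3 mod 8 ⇒ (2 / 51)^4 = +1]
  = 1    [(1 / 51) = 1]
Second factor (189 / 169):
(189 / 169)
  = (20 / 169)    [189 ≡ 20 mod 169]
  = (5 / 169)    [169 ≡ 1 mod 8 ⇒ (2 / 169)^2 = +1]
  = (169 / 5)    [QR: 5 ≡ 1 mod 4, sign kept]
  = (4 / 5)    [169 ≡ 4 mod 5]
  = (1 / 5)    [5 ≡ 5 mod 8 ⇒ (2 / 5)^2 = +1]
  = 1    [(1 / 5) = 1]
Product: (1)·(1) = 1.

1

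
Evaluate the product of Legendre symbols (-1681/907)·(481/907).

By multiplicativity, (-1681·481/907) = (-1681/907)·(481/907).
First factor (-1681/907):
(-1681/907)
  = -(1681/907)    [907 ≡ 3 mod 4 ⇒ (-1/907) = -1]
  = -(774/907)    [1681 ≡ 774 mod 907]
  = (387/907)    [907 ≡ 3 mod 8 ⇒ (2/907) = -1]
  = -(907/387)    [QR: both ≡ 3 mod 4, sign flips]
  = -(133/387)    [907 ≡ 133 mod 387]
  = -(387/133)    [QR: 133 ≡ 1 mod 4, sign kept]
  = -(121/133)    [387 ≡ 121 mod 133]
  = -(133/121)    [QR: 121 ≡ 1 mod 4, sign kept]
  = -(12/121)    [133 ≡ 12 mod 121]
  = -(3/121)    [121 ≡ 1 mod 8 ⇒ (2/121)^2 = +1]
  = -(121/3)    [QR: 121 ≡ 1 mod 4, sign kept]
  = -(1/3)    [121 ≡ 1 mod 3]
  = -1    [(1/3) = 1]
Second factor (481/907):
(481/907)
  = (907/481)    [QR: 481 ≡ 1 mod 4, sign kept]
  = (426/481)    [907 ≡ 426 mod 481]
  = (213/481)    [481 ≡ 1 mod 8 ⇒ (2/481) = +1]
  = (481/213)    [QR: 213 ≡ 1 mod 4, sign kept]
  = (55/213)    [481 ≡ 55 mod 213]
  = (213/55)    [QR: 213 ≡ 1 mod 4, sign kept]
  = (48/55)    [213 ≡ 48 mod 55]
  = (3/55)    [55 ≡ 7 mod 8 ⇒ (2/55)^4 = +1]
  = -(55/3)    [QR: both ≡ 3 mod 4, sign flips]
  = -(1/3)    [55 ≡ 1 mod 3]
  = -1    [(1/3) = 1]
Product: (-1)·(-1) = 1.

1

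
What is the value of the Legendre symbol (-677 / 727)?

1

Pull out -1: (-677 / 727) = (-1 / 727)·(677 / 727). Since 727 ≡ 3 (mod 4), (-1 / 727) = -1. Now have -(677 / 727).
677 ≡ 1 (mod 4), so quadratic reciprocity gives (677 / 727) = (727 / 677). Reduce: 727 ≡ 50 (mod 677). Now have -(50 / 677).
Factor out 2: 50 = 2·25. Since 677 ≡ 5 (mod 8), (2 / 677) = -1. Now have (25 / 677).
25 ≡ 1 (mod 4), so quadratic reciprocity gives (25 / 677) = (677 / 25). Reduce: 677 ≡ 2 (mod 25). Now have (2 / 25).
Factor out 2: 2 = 2. Since 25 ≡ 1 (mod 8), (2 / 25) = +1. Now have (1 / 25).
(1 / 25) = 1. Collecting the sign factors: 1.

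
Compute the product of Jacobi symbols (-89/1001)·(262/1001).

1

By multiplicativity, (-89·262/1001) = (-89/1001)·(262/1001).
First factor (-89/1001):
(-89/1001)
  = (89/1001)    [1001 ≡ 1 mod 4 ⇒ (-1/1001) = +1]
  = (1001/89)    [QR: 89 ≡ 1 mod 4, sign kept]
  = (22/89)    [1001 ≡ 22 mod 89]
  = (11/89)    [89 ≡ 1 mod 8 ⇒ (2/89) = +1]
  = (89/11)    [QR: 89 ≡ 1 mod 4, sign kept]
  = (1/11)    [89 ≡ 1 mod 11]
  = 1    [(1/11) = 1]
Second factor (262/1001):
(262/1001)
  = (131/1001)    [1001 ≡ 1 mod 8 ⇒ (2/1001) = +1]
  = (1001/131)    [QR: 1001 ≡ 1 mod 4, sign kept]
  = (84/131)    [1001 ≡ 84 mod 131]
  = (21/131)    [131 ≡ 3 mod 8 ⇒ (2/131)^2 = +1]
  = (131/21)    [QR: 21 ≡ 1 mod 4, sign kept]
  = (5/21)    [131 ≡ 5 mod 21]
  = (21/5)    [QR: 5 ≡ 1 mod 4, sign kept]
  = (1/5)    [21 ≡ 1 mod 5]
  = 1    [(1/5) = 1]
Product: (1)·(1) = 1.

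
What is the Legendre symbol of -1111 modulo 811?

(-1111 / 811)
  = (511 / 811)    [-1111 ≡ 511 mod 811]
  = -(811 / 511)    [QR: both ≡ 3 mod 4, sign flips]
  = -(300 / 511)    [811 ≡ 300 mod 511]
  = -(75 / 511)    [511 ≡ 7 mod 8 ⇒ (2 / 511)^2 = +1]
  = (511 / 75)    [QR: both ≡ 3 mod 4, sign flips]
  = (61 / 75)    [511 ≡ 61 mod 75]
  = (75 / 61)    [QR: 61 ≡ 1 mod 4, sign kept]
  = (14 / 61)    [75 ≡ 14 mod 61]
  = -(7 / 61)    [61 ≡ 5 mod 8 ⇒ (2 / 61) = -1]
  = -(61 / 7)    [QR: 61 ≡ 1 mod 4, sign kept]
  = -(5 / 7)    [61 ≡ 5 mod 7]
  = -(7 / 5)    [QR: 5 ≡ 1 mod 4, sign kept]
  = -(2 / 5)    [7 ≡ 2 mod 5]
  = (1 / 5)    [5 ≡ 5 mod 8 ⇒ (2 / 5) = -1]
  = 1    [(1 / 5) = 1]

1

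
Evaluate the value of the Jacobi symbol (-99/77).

Reduce the numerator: -99 ≡ 55 (mod 77), so (-99/77) = (55/77).
77 ≡ 1 (mod 4), so quadratic reciprocity gives (55/77) = (77/55). Reduce: 77 ≡ 22 (mod 55). Now have (22/55).
Factor out 2: 22 = 2·11. Since 55 ≡ 7 (mod 8), (2/55) = +1. Now have (11/55).
Both 11 ≡ 3 and 55 ≡ 3 (mod 4), so reciprocity gives (11/55) = -(55/11). Reduce: 55 ≡ 0 (mod 11). Now have -(0/11).
The numerator is now 0 with denominator 11 > 1: the symbol is 0.

0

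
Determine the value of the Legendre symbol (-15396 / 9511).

(-15396 / 9511)
  = (3626 / 9511)    [-15396 ≡ 3626 mod 9511]
  = (1813 / 9511)    [9511 ≡ 7 mod 8 ⇒ (2 / 9511) = +1]
  = (9511 / 1813)    [QR: 1813 ≡ 1 mod 4, sign kept]
  = (446 / 1813)    [9511 ≡ 446 mod 1813]
  = -(223 / 1813)    [1813 ≡ 5 mod 8 ⇒ (2 / 1813) = -1]
  = -(1813 / 223)    [QR: 1813 ≡ 1 mod 4, sign kept]
  = -(29 / 223)    [1813 ≡ 29 mod 223]
  = -(223 / 29)    [QR: 29 ≡ 1 mod 4, sign kept]
  = -(20 / 29)    [223 ≡ 20 mod 29]
  = -(5 / 29)    [29 ≡ 5 mod 8 ⇒ (2 / 29)^2 = +1]
  = -(29 / 5)    [QR: 5 ≡ 1 mod 4, sign kept]
  = -(4 / 5)    [29 ≡ 4 mod 5]
  = -(1 / 5)    [5 ≡ 5 mod 8 ⇒ (2 / 5)^2 = +1]
  = -1    [(1 / 5) = 1]

-1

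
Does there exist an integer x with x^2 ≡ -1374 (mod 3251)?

yes

(-1374/3251)
  = -(1374/3251)    [3251 ≡ 3 mod 4 ⇒ (-1/3251) = -1]
  = (687/3251)    [3251 ≡ 3 mod 8 ⇒ (2/3251) = -1]
  = -(3251/687)    [QR: both ≡ 3 mod 4, sign flips]
  = -(503/687)    [3251 ≡ 503 mod 687]
  = (687/503)    [QR: both ≡ 3 mod 4, sign flips]
  = (184/503)    [687 ≡ 184 mod 503]
  = (23/503)    [503 ≡ 7 mod 8 ⇒ (2/503)^3 = +1]
  = -(503/23)    [QR: both ≡ 3 mod 4, sign flips]
  = -(20/23)    [503 ≡ 20 mod 23]
  = -(5/23)    [23 ≡ 7 mod 8 ⇒ (2/23)^2 = +1]
  = -(23/5)    [QR: 5 ≡ 1 mod 4, sign kept]
  = -(3/5)    [23 ≡ 3 mod 5]
  = -(5/3)    [QR: 5 ≡ 1 mod 4, sign kept]
  = -(2/3)    [5 ≡ 2 mod 3]
  = (1/3)    [3 ≡ 3 mod 8 ⇒ (2/3) = -1]
  = 1    [(1/3) = 1]
The Legendre symbol is 1, so x^2 ≡ -1374 (mod 3251) has solution.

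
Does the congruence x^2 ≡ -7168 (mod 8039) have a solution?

no

(-7168/8039)
  = (871/8039)    [-7168 ≡ 871 mod 8039]
  = -(8039/871)    [QR: both ≡ 3 mod 4, sign flips]
  = -(200/871)    [8039 ≡ 200 mod 871]
  = -(25/871)    [871 ≡ 7 mod 8 ⇒ (2/871)^3 = +1]
  = -(871/25)    [QR: 25 ≡ 1 mod 4, sign kept]
  = -(21/25)    [871 ≡ 21 mod 25]
  = -(25/21)    [QR: 21 ≡ 1 mod 4, sign kept]
  = -(4/21)    [25 ≡ 4 mod 21]
  = -(1/21)    [21 ≡ 5 mod 8 ⇒ (2/21)^2 = +1]
  = -1    [(1/21) = 1]
The Legendre symbol is -1, so x^2 ≡ -7168 (mod 8039) has no solution.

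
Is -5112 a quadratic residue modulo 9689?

no

(-5112|9689)
  = (4577|9689)    [-5112 ≡ 4577 mod 9689]
  = (9689|4577)    [QR: 4577 ≡ 1 mod 4, sign kept]
  = (535|4577)    [9689 ≡ 535 mod 4577]
  = (4577|535)    [QR: 4577 ≡ 1 mod 4, sign kept]
  = (297|535)    [4577 ≡ 297 mod 535]
  = (535|297)    [QR: 297 ≡ 1 mod 4, sign kept]
  = (238|297)    [535 ≡ 238 mod 297]
  = (119|297)    [297 ≡ 1 mod 8 ⇒ (2|297) = +1]
  = (297|119)    [QR: 297 ≡ 1 mod 4, sign kept]
  = (59|119)    [297 ≡ 59 mod 119]
  = -(119|59)    [QR: both ≡ 3 mod 4, sign flips]
  = -(1|59)    [119 ≡ 1 mod 59]
  = -1    [(1|59) = 1]
The Legendre symbol is -1, so x^2 ≡ -5112 (mod 9689) has no solution.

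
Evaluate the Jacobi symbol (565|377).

Reduce the numerator: 565 ≡ 188 (mod 377), so (565|377) = (188|377).
Factor out 2: 188 = 2^2·47. Since 377 ≡ 1 (mod 8), (2|377) = +1, and (2|377)^2 = +1. Now have (47|377).
377 ≡ 1 (mod 4), so quadratic reciprocity gives (47|377) = (377|47). Reduce: 377 ≡ 1 (mod 47). Now have (1|47).
(1|47) = 1. Collecting the sign factors: 1.

1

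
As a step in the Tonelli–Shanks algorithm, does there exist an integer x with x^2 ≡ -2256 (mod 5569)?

Reduce the numerator: -2256 ≡ 3313 (mod 5569), so (-2256/5569) = (3313/5569).
3313 ≡ 1 (mod 4), so quadratic reciprocity gives (3313/5569) = (5569/3313). Reduce: 5569 ≡ 2256 (mod 3313). Now have (2256/3313).
Factor out 2: 2256 = 2^4·141. Since 3313 ≡ 1 (mod 8), (2/3313) = +1, and (2/3313)^4 = +1. Now have (141/3313).
141 ≡ 1 (mod 4), so quadratic reciprocity gives (141/3313) = (3313/141). Reduce: 3313 ≡ 70 (mod 141). Now have (70/141).
Factor out 2: 70 = 2·35. Since 141 ≡ 5 (mod 8), (2/141) = -1. Now have -(35/141).
141 ≡ 1 (mod 4), so quadratic reciprocity gives (35/141) = (141/35). Reduce: 141 ≡ 1 (mod 35). Now have -(1/35).
(1/35) = 1. Collecting the sign factors: -1.
The Legendre symbol is -1, so x^2 ≡ -2256 (mod 5569) has no solution.

no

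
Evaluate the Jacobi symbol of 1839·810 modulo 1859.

1

By multiplicativity, (1839·810/1859) = (1839/1859)·(810/1859).
First factor (1839/1859):
(1839/1859)
  = -(1859/1839)    [QR: both ≡ 3 mod 4, sign flips]
  = -(20/1839)    [1859 ≡ 20 mod 1839]
  = -(5/1839)    [1839 ≡ 7 mod 8 ⇒ (2/1839)^2 = +1]
  = -(1839/5)    [QR: 5 ≡ 1 mod 4, sign kept]
  = -(4/5)    [1839 ≡ 4 mod 5]
  = -(1/5)    [5 ≡ 5 mod 8 ⇒ (2/5)^2 = +1]
  = -1    [(1/5) = 1]
Second factor (810/1859):
(810/1859)
  = -(405/1859)    [1859 ≡ 3 mod 8 ⇒ (2/1859) = -1]
  = -(1859/405)    [QR: 405 ≡ 1 mod 4, sign kept]
  = -(239/405)    [1859 ≡ 239 mod 405]
  = -(405/239)    [QR: 405 ≡ 1 mod 4, sign kept]
  = -(166/239)    [405 ≡ 166 mod 239]
  = -(83/239)    [239 ≡ 7 mod 8 ⇒ (2/239) = +1]
  = (239/83)    [QR: both ≡ 3 mod 4, sign flips]
  = (73/83)    [239 ≡ 73 mod 83]
  = (83/73)    [QR: 73 ≡ 1 mod 4, sign kept]
  = (10/73)    [83 ≡ 10 mod 73]
  = (5/73)    [73 ≡ 1 mod 8 ⇒ (2/73) = +1]
  = (73/5)    [QR: 5 ≡ 1 mod 4, sign kept]
  = (3/5)    [73 ≡ 3 mod 5]
  = (5/3)    [QR: 5 ≡ 1 mod 4, sign kept]
  = (2/3)    [5 ≡ 2 mod 3]
  = -(1/3)    [3 ≡ 3 mod 8 ⇒ (2/3) = -1]
  = -1    [(1/3) = 1]
Product: (-1)·(-1) = 1.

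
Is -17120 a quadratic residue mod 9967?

(-17120/9967)
  = -(17120/9967)    [9967 ≡ 3 mod 4 ⇒ (-1/9967) = -1]
  = -(7153/9967)    [17120 ≡ 7153 mod 9967]
  = -(9967/7153)    [QR: 7153 ≡ 1 mod 4, sign kept]
  = -(2814/7153)    [9967 ≡ 2814 mod 7153]
  = -(1407/7153)    [7153 ≡ 1 mod 8 ⇒ (2/7153) = +1]
  = -(7153/1407)    [QR: 7153 ≡ 1 mod 4, sign kept]
  = -(118/1407)    [7153 ≡ 118 mod 1407]
  = -(59/1407)    [1407 ≡ 7 mod 8 ⇒ (2/1407) = +1]
  = (1407/59)    [QR: both ≡ 3 mod 4, sign flips]
  = (50/59)    [1407 ≡ 50 mod 59]
  = -(25/59)    [59 ≡ 3 mod 8 ⇒ (2/59) = -1]
  = -(59/25)    [QR: 25 ≡ 1 mod 4, sign kept]
  = -(9/25)    [59 ≡ 9 mod 25]
  = -(25/9)    [QR: 9 ≡ 1 mod 4, sign kept]
  = -(7/9)    [25 ≡ 7 mod 9]
  = -(9/7)    [QR: 9 ≡ 1 mod 4, sign kept]
  = -(2/7)    [9 ≡ 2 mod 7]
  = -(1/7)    [7 ≡ 7 mod 8 ⇒ (2/7) = +1]
  = -1    [(1/7) = 1]
(-17120/9967) = -1, and 9967 is prime, so -17120 is not a quadratic residue mod 9967.

no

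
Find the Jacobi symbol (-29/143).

1

(-29/143)
  = (114/143)    [-29 ≡ 114 mod 143]
  = (57/143)    [143 ≡ 7 mod 8 ⇒ (2/143) = +1]
  = (143/57)    [QR: 57 ≡ 1 mod 4, sign kept]
  = (29/57)    [143 ≡ 29 mod 57]
  = (57/29)    [QR: 29 ≡ 1 mod 4, sign kept]
  = (28/29)    [57 ≡ 28 mod 29]
  = (7/29)    [29 ≡ 5 mod 8 ⇒ (2/29)^2 = +1]
  = (29/7)    [QR: 29 ≡ 1 mod 4, sign kept]
  = (1/7)    [29 ≡ 1 mod 7]
  = 1    [(1/7) = 1]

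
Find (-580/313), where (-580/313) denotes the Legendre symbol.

(-580/313)
  = (46/313)    [-580 ≡ 46 mod 313]
  = (23/313)    [313 ≡ 1 mod 8 ⇒ (2/313) = +1]
  = (313/23)    [QR: 313 ≡ 1 mod 4, sign kept]
  = (14/23)    [313 ≡ 14 mod 23]
  = (7/23)    [23 ≡ 7 mod 8 ⇒ (2/23) = +1]
  = -(23/7)    [QR: both ≡ 3 mod 4, sign flips]
  = -(2/7)    [23 ≡ 2 mod 7]
  = -(1/7)    [7 ≡ 7 mod 8 ⇒ (2/7) = +1]
  = -1    [(1/7) = 1]

-1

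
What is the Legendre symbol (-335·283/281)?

By multiplicativity, (-335·283/281) = (-335/281)·(283/281).
First factor (-335/281):
Pull out -1: (-335/281) = (-1/281)·(335/281). Since 281 ≡ 1 (mod 4), (-1/281) = +1. Now have (335/281).
Reduce the numerator: 335 ≡ 54 (mod 281), so (335/281) = (54/281).
Factor out 2: 54 = 2·27. Since 281 ≡ 1 (mod 8), (2/281) = +1. Now have (27/281).
281 ≡ 1 (mod 4), so quadratic reciprocity gives (27/281) = (281/27). Reduce: 281 ≡ 11 (mod 27). Now have (11/27).
Both 11 ≡ 3 and 27 ≡ 3 (mod 4), so reciprocity gives (11/27) = -(27/11). Reduce: 27 ≡ 5 (mod 11). Now have -(5/11).
5 ≡ 1 (mod 4), so quadratic reciprocity gives (5/11) = (11/5). Reduce: 11 ≡ 1 (mod 5). Now have -(1/5).
(1/5) = 1. Collecting the sign factors: -1.
Second factor (283/281):
Reduce the numerator: 283 ≡ 2 (mod 281), so (283/281) = (2/281).
Factor out 2: 2 = 2. Since 281 ≡ 1 (mod 8), (2/281) = +1. Now have (1/281).
(1/281) = 1. Collecting the sign factors: 1.
Product: (-1)·(1) = -1.

-1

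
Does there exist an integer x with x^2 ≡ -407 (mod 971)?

yes

(-407/971)
  = (564/971)    [-407 ≡ 564 mod 971]
  = (141/971)    [971 ≡ 3 mod 8 ⇒ (2/971)^2 = +1]
  = (971/141)    [QR: 141 ≡ 1 mod 4, sign kept]
  = (125/141)    [971 ≡ 125 mod 141]
  = (141/125)    [QR: 125 ≡ 1 mod 4, sign kept]
  = (16/125)    [141 ≡ 16 mod 125]
  = (1/125)    [125 ≡ 5 mod 8 ⇒ (2/125)^4 = +1]
  = 1    [(1/125) = 1]
The Legendre symbol is 1, so x^2 ≡ -407 (mod 971) has solution.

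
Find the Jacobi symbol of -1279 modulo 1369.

Reduce the numerator: -1279 ≡ 90 (mod 1369), so (-1279/1369) = (90/1369).
Factor out 2: 90 = 2·45. Since 1369 ≡ 1 (mod 8), (2/1369) = +1. Now have (45/1369).
45 ≡ 1 (mod 4), so quadratic reciprocity gives (45/1369) = (1369/45). Reduce: 1369 ≡ 19 (mod 45). Now have (19/45).
45 ≡ 1 (mod 4), so quadratic reciprocity gives (19/45) = (45/19). Reduce: 45 ≡ 7 (mod 19). Now have (7/19).
Both 7 ≡ 3 and 19 ≡ 3 (mod 4), so reciprocity gives (7/19) = -(19/7). Reduce: 19 ≡ 5 (mod 7). Now have -(5/7).
5 ≡ 1 (mod 4), so quadratic reciprocity gives (5/7) = (7/5). Reduce: 7 ≡ 2 (mod 5). Now have -(2/5).
Factor out 2: 2 = 2. Since 5 ≡ 5 (mod 8), (2/5) = -1. Now have (1/5).
(1/5) = 1. Collecting the sign factors: 1.

1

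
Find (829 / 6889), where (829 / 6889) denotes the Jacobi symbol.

829 ≡ 1 (mod 4), so quadratic reciprocity gives (829 / 6889) = (6889 / 829). Reduce: 6889 ≡ 257 (mod 829). Now have (257 / 829).
257 ≡ 1 (mod 4), so quadratic reciprocity gives (257 / 829) = (829 / 257). Reduce: 829 ≡ 58 (mod 257). Now have (58 / 257).
Factor out 2: 58 = 2·29. Since 257 ≡ 1 (mod 8), (2 / 257) = +1. Now have (29 / 257).
29 ≡ 1 (mod 4), so quadratic reciprocity gives (29 / 257) = (257 / 29). Reduce: 257 ≡ 25 (mod 29). Now have (25 / 29).
25 ≡ 1 (mod 4), so quadratic reciprocity gives (25 / 29) = (29 / 25). Reduce: 29 ≡ 4 (mod 25). Now have (4 / 25).
Factor out 2: 4 = 2^2. Since 25 ≡ 1 (mod 8), (2 / 25) = +1, and (2 / 25)^2 = +1. Now have (1 / 25).
(1 / 25) = 1. Collecting the sign factors: 1.

1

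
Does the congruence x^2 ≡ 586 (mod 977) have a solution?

no

Factor out 2: 586 = 2·293. Since 977 ≡ 1 (mod 8), (2|977) = +1. Now have (293|977).
293 ≡ 1 (mod 4), so quadratic reciprocity gives (293|977) = (977|293). Reduce: 977 ≡ 98 (mod 293). Now have (98|293).
Factor out 2: 98 = 2·49. Since 293 ≡ 5 (mod 8), (2|293) = -1. Now have -(49|293).
49 ≡ 1 (mod 4), so quadratic reciprocity gives (49|293) = (293|49). Reduce: 293 ≡ 48 (mod 49). Now have -(48|49).
Factor out 2: 48 = 2^4·3. Since 49 ≡ 1 (mod 8), (2|49) = +1, and (2|49)^4 = +1. Now have -(3|49).
49 ≡ 1 (mod 4), so quadratic reciprocity gives (3|49) = (49|3). Reduce: 49 ≡ 1 (mod 3). Now have -(1|3).
(1|3) = 1. Collecting the sign factors: -1.
(586|977) = -1, and 977 is prime, so 586 is not a quadratic residue mod 977.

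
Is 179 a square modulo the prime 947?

no

(179|947)
  = -(947|179)    [QR: both ≡ 3 mod 4, sign flips]
  = -(52|179)    [947 ≡ 52 mod 179]
  = -(13|179)    [179 ≡ 3 mod 8 ⇒ (2|179)^2 = +1]
  = -(179|13)    [QR: 13 ≡ 1 mod 4, sign kept]
  = -(10|13)    [179 ≡ 10 mod 13]
  = (5|13)    [13 ≡ 5 mod 8 ⇒ (2|13) = -1]
  = (13|5)    [QR: 5 ≡ 1 mod 4, sign kept]
  = (3|5)    [13 ≡ 3 mod 5]
  = (5|3)    [QR: 5 ≡ 1 mod 4, sign kept]
  = (2|3)    [5 ≡ 2 mod 3]
  = -(1|3)    [3 ≡ 3 mod 8 ⇒ (2|3) = -1]
  = -1    [(1|3) = 1]
(179|947) = -1, and 947 is prime, so 179 is not a quadratic residue mod 947.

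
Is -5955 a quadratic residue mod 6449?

Pull out -1: (-5955|6449) = (-1|6449)·(5955|6449). Since 6449 ≡ 1 (mod 4), (-1|6449) = +1. Now have (5955|6449).
6449 ≡ 1 (mod 4), so quadratic reciprocity gives (5955|6449) = (6449|5955). Reduce: 6449 ≡ 494 (mod 5955). Now have (494|5955).
Factor out 2: 494 = 2·247. Since 5955 ≡ 3 (mod 8), (2|5955) = -1. Now have -(247|5955).
Both 247 ≡ 3 and 5955 ≡ 3 (mod 4), so reciprocity gives (247|5955) = -(5955|247). Reduce: 5955 ≡ 27 (mod 247). Now have (27|247).
Both 27 ≡ 3 and 247 ≡ 3 (mod 4), so reciprocity gives (27|247) = -(247|27). Reduce: 247 ≡ 4 (mod 27). Now have -(4|27).
Factor out 2: 4 = 2^2. Since 27 ≡ 3 (mod 8), (2|27) = -1, and (2|27)^2 = +1. Now have -(1|27).
(1|27) = 1. Collecting the sign factors: -1.
(-5955|6449) = -1, and 6449 is prime, so -5955 is not a quadratic residue mod 6449.

no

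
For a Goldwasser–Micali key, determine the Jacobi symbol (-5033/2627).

Reduce the numerator: -5033 ≡ 221 (mod 2627), so (-5033/2627) = (221/2627).
221 ≡ 1 (mod 4), so quadratic reciprocity gives (221/2627) = (2627/221). Reduce: 2627 ≡ 196 (mod 221). Now have (196/221).
Factor out 2: 196 = 2^2·49. Since 221 ≡ 5 (mod 8), (2/221) = -1, and (2/221)^2 = +1. Now have (49/221).
49 ≡ 1 (mod 4), so quadratic reciprocity gives (49/221) = (221/49). Reduce: 221 ≡ 25 (mod 49). Now have (25/49).
25 ≡ 1 (mod 4), so quadratic reciprocity gives (25/49) = (49/25). Reduce: 49 ≡ 24 (mod 25). Now have (24/25).
Factor out 2: 24 = 2^3·3. Since 25 ≡ 1 (mod 8), (2/25) = +1, and (2/25)^3 = +1. Now have (3/25).
25 ≡ 1 (mod 4), so quadratic reciprocity gives (3/25) = (25/3). Reduce: 25 ≡ 1 (mod 3). Now have (1/3).
(1/3) = 1. Collecting the sign factors: 1.

1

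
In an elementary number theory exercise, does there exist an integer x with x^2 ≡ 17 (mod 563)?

17 ≡ 1 (mod 4), so quadratic reciprocity gives (17|563) = (563|17). Reduce: 563 ≡ 2 (mod 17). Now have (2|17).
Factor out 2: 2 = 2. Since 17 ≡ 1 (mod 8), (2|17) = +1. Now have (1|17).
(1|17) = 1. Collecting the sign factors: 1.
(17|563) = 1, and 563 is prime, so 17 is a quadratic residue mod 563.

yes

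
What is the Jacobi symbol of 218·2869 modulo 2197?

1

By multiplicativity, (218·2869 / 2197) = (218 / 2197)·(2869 / 2197).
First factor (218 / 2197):
Factor out 2: 218 = 2·109. Since 2197 ≡ 5 (mod 8), (2 / 2197) = -1. Now have -(109 / 2197).
109 ≡ 1 (mod 4), so quadratic reciprocity gives (109 / 2197) = (2197 / 109). Reduce: 2197 ≡ 17 (mod 109). Now have -(17 / 109).
17 ≡ 1 (mod 4), so quadratic reciprocity gives (17 / 109) = (109 / 17). Reduce: 109 ≡ 7 (mod 17). Now have -(7 / 17).
17 ≡ 1 (mod 4), so quadratic reciprocity gives (7 / 17) = (17 / 7). Reduce: 17 ≡ 3 (mod 7). Now have -(3 / 7).
Both 3 ≡ 3 and 7 ≡ 3 (mod 4), so reciprocity gives (3 / 7) = -(7 / 3). Reduce: 7 ≡ 1 (mod 3). Now have (1 / 3).
(1 / 3) = 1. Collecting the sign factors: 1.
Second factor (2869 / 2197):
Reduce the numerator: 2869 ≡ 672 (mod 2197), so (2869 / 2197) = (672 / 2197).
Factor out 2: 672 = 2^5·21. Since 2197 ≡ 5 (mod 8), (2 / 2197) = -1, and (2 / 2197)^5 = -1. Now have -(21 / 2197).
21 ≡ 1 (mod 4), so quadratic reciprocity gives (21 / 2197) = (2197 / 21). Reduce: 2197 ≡ 13 (mod 21). Now have -(13 / 21).
13 ≡ 1 (mod 4), so quadratic reciprocity gives (13 / 21) = (21 / 13). Reduce: 21 ≡ 8 (mod 13). Now have -(8 / 13).
Factor out 2: 8 = 2^3. Since 13 ≡ 5 (mod 8), (2 / 13) = -1, and (2 / 13)^3 = -1. Now have (1 / 13).
(1 / 13) = 1. Collecting the sign factors: 1.
Product: (1)·(1) = 1.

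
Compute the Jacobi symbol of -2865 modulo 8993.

(-2865 / 8993)
  = (2865 / 8993)    [8993 ≡ 1 mod 4 ⇒ (-1 / 8993) = +1]
  = (8993 / 2865)    [QR: 2865 ≡ 1 mod 4, sign kept]
  = (398 / 2865)    [8993 ≡ 398 mod 2865]
  = (199 / 2865)    [2865 ≡ 1 mod 8 ⇒ (2 / 2865) = +1]
  = (2865 / 199)    [QR: 2865 ≡ 1 mod 4, sign kept]
  = (79 / 199)    [2865 ≡ 79 mod 199]
  = -(199 / 79)    [QR: both ≡ 3 mod 4, sign flips]
  = -(41 / 79)    [199 ≡ 41 mod 79]
  = -(79 / 41)    [QR: 41 ≡ 1 mod 4, sign kept]
  = -(38 / 41)    [79 ≡ 38 mod 41]
  = -(19 / 41)    [41 ≡ 1 mod 8 ⇒ (2 / 41) = +1]
  = -(41 / 19)    [QR: 41 ≡ 1 mod 4, sign kept]
  = -(3 / 19)    [41 ≡ 3 mod 19]
  = (19 / 3)    [QR: both ≡ 3 mod 4, sign flips]
  = (1 / 3)    [19 ≡ 1 mod 3]
  = 1    [(1 / 3) = 1]

1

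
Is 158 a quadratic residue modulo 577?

no

(158|577)
  = (79|577)    [577 ≡ 1 mod 8 ⇒ (2|577) = +1]
  = (577|79)    [QR: 577 ≡ 1 mod 4, sign kept]
  = (24|79)    [577 ≡ 24 mod 79]
  = (3|79)    [79 ≡ 7 mod 8 ⇒ (2|79)^3 = +1]
  = -(79|3)    [QR: both ≡ 3 mod 4, sign flips]
  = -(1|3)    [79 ≡ 1 mod 3]
  = -1    [(1|3) = 1]
The Legendre symbol is -1, so x^2 ≡ 158 (mod 577) has no solution.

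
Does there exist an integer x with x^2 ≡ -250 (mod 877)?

yes

Reduce the numerator: -250 ≡ 627 (mod 877), so (-250|877) = (627|877).
877 ≡ 1 (mod 4), so quadratic reciprocity gives (627|877) = (877|627). Reduce: 877 ≡ 250 (mod 627). Now have (250|627).
Factor out 2: 250 = 2·125. Since 627 ≡ 3 (mod 8), (2|627) = -1. Now have -(125|627).
125 ≡ 1 (mod 4), so quadratic reciprocity gives (125|627) = (627|125). Reduce: 627 ≡ 2 (mod 125). Now have -(2|125).
Factor out 2: 2 = 2. Since 125 ≡ 5 (mod 8), (2|125) = -1. Now have (1|125).
(1|125) = 1. Collecting the sign factors: 1.
The Legendre symbol is 1, so x^2 ≡ -250 (mod 877) has solution.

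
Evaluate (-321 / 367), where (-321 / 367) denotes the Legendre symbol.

1

(-321 / 367)
  = (46 / 367)    [-321 ≡ 46 mod 367]
  = (23 / 367)    [367 ≡ 7 mod 8 ⇒ (2 / 367) = +1]
  = -(367 / 23)    [QR: both ≡ 3 mod 4, sign flips]
  = -(22 / 23)    [367 ≡ 22 mod 23]
  = -(11 / 23)    [23 ≡ 7 mod 8 ⇒ (2 / 23) = +1]
  = (23 / 11)    [QR: both ≡ 3 mod 4, sign flips]
  = (1 / 11)    [23 ≡ 1 mod 11]
  = 1    [(1 / 11) = 1]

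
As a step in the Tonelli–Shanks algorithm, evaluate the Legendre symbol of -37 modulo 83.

-1

(-37 / 83)
  = (46 / 83)    [-37 ≡ 46 mod 83]
  = -(23 / 83)    [83 ≡ 3 mod 8 ⇒ (2 / 83) = -1]
  = (83 / 23)    [QR: both ≡ 3 mod 4, sign flips]
  = (14 / 23)    [83 ≡ 14 mod 23]
  = (7 / 23)    [23 ≡ 7 mod 8 ⇒ (2 / 23) = +1]
  = -(23 / 7)    [QR: both ≡ 3 mod 4, sign flips]
  = -(2 / 7)    [23 ≡ 2 mod 7]
  = -(1 / 7)    [7 ≡ 7 mod 8 ⇒ (2 / 7) = +1]
  = -1    [(1 / 7) = 1]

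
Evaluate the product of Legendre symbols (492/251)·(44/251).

-1

By multiplicativity, (492·44/251) = (492/251)·(44/251).
First factor (492/251):
(492/251)
  = (241/251)    [492 ≡ 241 mod 251]
  = (251/241)    [QR: 241 ≡ 1 mod 4, sign kept]
  = (10/241)    [251 ≡ 10 mod 241]
  = (5/241)    [241 ≡ 1 mod 8 ⇒ (2/241) = +1]
  = (241/5)    [QR: 5 ≡ 1 mod 4, sign kept]
  = (1/5)    [241 ≡ 1 mod 5]
  = 1    [(1/5) = 1]
Second factor (44/251):
(44/251)
  = (11/251)    [251 ≡ 3 mod 8 ⇒ (2/251)^2 = +1]
  = -(251/11)    [QR: both ≡ 3 mod 4, sign flips]
  = -(9/11)    [251 ≡ 9 mod 11]
  = -(11/9)    [QR: 9 ≡ 1 mod 4, sign kept]
  = -(2/9)    [11 ≡ 2 mod 9]
  = -(1/9)    [9 ≡ 1 mod 8 ⇒ (2/9) = +1]
  = -1    [(1/9) = 1]
Product: (1)·(-1) = -1.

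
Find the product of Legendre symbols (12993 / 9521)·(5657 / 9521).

1

By multiplicativity, (12993·5657 / 9521) = (12993 / 9521)·(5657 / 9521).
First factor (12993 / 9521):
(12993 / 9521)
  = (3472 / 9521)    [12993 ≡ 3472 mod 9521]
  = (217 / 9521)    [9521 ≡ 1 mod 8 ⇒ (2 / 9521)^4 = +1]
  = (9521 / 217)    [QR: 217 ≡ 1 mod 4, sign kept]
  = (190 / 217)    [9521 ≡ 190 mod 217]
  = (95 / 217)    [217 ≡ 1 mod 8 ⇒ (2 / 217) = +1]
  = (217 / 95)    [QR: 217 ≡ 1 mod 4, sign kept]
  = (27 / 95)    [217 ≡ 27 mod 95]
  = -(95 / 27)    [QR: both ≡ 3 mod 4, sign flips]
  = -(14 / 27)    [95 ≡ 14 mod 27]
  = (7 / 27)    [27 ≡ 3 mod 8 ⇒ (2 / 27) = -1]
  = -(27 / 7)    [QR: both ≡ 3 mod 4, sign flips]
  = -(6 / 7)    [27 ≡ 6 mod 7]
  = -(3 / 7)    [7 ≡ 7 mod 8 ⇒ (2 / 7) = +1]
  = (7 / 3)    [QR: both ≡ 3 mod 4, sign flips]
  = (1 / 3)    [7 ≡ 1 mod 3]
  = 1    [(1 / 3) = 1]
Second factor (5657 / 9521):
(5657 / 9521)
  = (9521 / 5657)    [QR: 5657 ≡ 1 mod 4, sign kept]
  = (3864 / 5657)    [9521 ≡ 3864 mod 5657]
  = (483 / 5657)    [5657 ≡ 1 mod 8 ⇒ (2 / 5657)^3 = +1]
  = (5657 / 483)    [QR: 5657 ≡ 1 mod 4, sign kept]
  = (344 / 483)    [5657 ≡ 344 mod 483]
  = -(43 / 483)    [483 ≡ 3 mod 8 ⇒ (2 / 483)^3 = -1]
  = (483 / 43)    [QR: both ≡ 3 mod 4, sign flips]
  = (10 / 43)    [483 ≡ 10 mod 43]
  = -(5 / 43)    [43 ≡ 3 mod 8 ⇒ (2 / 43) = -1]
  = -(43 / 5)    [QR: 5 ≡ 1 mod 4, sign kept]
  = -(3 / 5)    [43 ≡ 3 mod 5]
  = -(5 / 3)    [QR: 5 ≡ 1 mod 4, sign kept]
  = -(2 / 3)    [5 ≡ 2 mod 3]
  = (1 / 3)    [3 ≡ 3 mod 8 ⇒ (2 / 3) = -1]
  = 1    [(1 / 3) = 1]
Product: (1)·(1) = 1.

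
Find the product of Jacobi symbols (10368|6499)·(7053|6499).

-1

By multiplicativity, (10368·7053|6499) = (10368|6499)·(7053|6499).
First factor (10368|6499):
(10368|6499)
  = (3869|6499)    [10368 ≡ 3869 mod 6499]
  = (6499|3869)    [QR: 3869 ≡ 1 mod 4, sign kept]
  = (2630|3869)    [6499 ≡ 2630 mod 3869]
  = -(1315|3869)    [3869 ≡ 5 mod 8 ⇒ (2|3869) = -1]
  = -(3869|1315)    [QR: 3869 ≡ 1 mod 4, sign kept]
  = -(1239|1315)    [3869 ≡ 1239 mod 1315]
  = (1315|1239)    [QR: both ≡ 3 mod 4, sign flips]
  = (76|1239)    [1315 ≡ 76 mod 1239]
  = (19|1239)    [1239 ≡ 7 mod 8 ⇒ (2|1239)^2 = +1]
  = -(1239|19)    [QR: both ≡ 3 mod 4, sign flips]
  = -(4|19)    [1239 ≡ 4 mod 19]
  = -(1|19)    [19 ≡ 3 mod 8 ⇒ (2|19)^2 = +1]
  = -1    [(1|19) = 1]
Second factor (7053|6499):
(7053|6499)
  = (554|6499)    [7053 ≡ 554 mod 6499]
  = -(277|6499)    [6499 ≡ 3 mod 8 ⇒ (2|6499) = -1]
  = -(6499|277)    [QR: 277 ≡ 1 mod 4, sign kept]
  = -(128|277)    [6499 ≡ 128 mod 277]
  = (1|277)    [277 ≡ 5 mod 8 ⇒ (2|277)^7 = -1]
  = 1    [(1|277) = 1]
Product: (-1)·(1) = -1.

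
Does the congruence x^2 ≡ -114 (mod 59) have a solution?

(-114/59)
  = (4/59)    [-114 ≡ 4 mod 59]
  = (1/59)    [59 ≡ 3 mod 8 ⇒ (2/59)^2 = +1]
  = 1    [(1/59) = 1]
(-114/59) = 1, and 59 is prime, so -114 is a quadratic residue mod 59.

yes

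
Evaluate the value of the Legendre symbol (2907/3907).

-1

(2907/3907)
  = -(3907/2907)    [QR: both ≡ 3 mod 4, sign flips]
  = -(1000/2907)    [3907 ≡ 1000 mod 2907]
  = (125/2907)    [2907 ≡ 3 mod 8 ⇒ (2/2907)^3 = -1]
  = (2907/125)    [QR: 125 ≡ 1 mod 4, sign kept]
  = (32/125)    [2907 ≡ 32 mod 125]
  = -(1/125)    [125 ≡ 5 mod 8 ⇒ (2/125)^5 = -1]
  = -1    [(1/125) = 1]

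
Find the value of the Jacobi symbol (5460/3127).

-1

Reduce the numerator: 5460 ≡ 2333 (mod 3127), so (5460/3127) = (2333/3127).
2333 ≡ 1 (mod 4), so quadratic reciprocity gives (2333/3127) = (3127/2333). Reduce: 3127 ≡ 794 (mod 2333). Now have (794/2333).
Factor out 2: 794 = 2·397. Since 2333 ≡ 5 (mod 8), (2/2333) = -1. Now have -(397/2333).
397 ≡ 1 (mod 4), so quadratic reciprocity gives (397/2333) = (2333/397). Reduce: 2333 ≡ 348 (mod 397). Now have -(348/397).
Factor out 2: 348 = 2^2·87. Since 397 ≡ 5 (mod 8), (2/397) = -1, and (2/397)^2 = +1. Now have -(87/397).
397 ≡ 1 (mod 4), so quadratic reciprocity gives (87/397) = (397/87). Reduce: 397 ≡ 49 (mod 87). Now have -(49/87).
49 ≡ 1 (mod 4), so quadratic reciprocity gives (49/87) = (87/49). Reduce: 87 ≡ 38 (mod 49). Now have -(38/49).
Factor out 2: 38 = 2·19. Since 49 ≡ 1 (mod 8), (2/49) = +1. Now have -(19/49).
49 ≡ 1 (mod 4), so quadratic reciprocity gives (19/49) = (49/19). Reduce: 49 ≡ 11 (mod 19). Now have -(11/19).
Both 11 ≡ 3 and 19 ≡ 3 (mod 4), so reciprocity gives (11/19) = -(19/11). Reduce: 19 ≡ 8 (mod 11). Now have (8/11).
Factor out 2: 8 = 2^3. Since 11 ≡ 3 (mod 8), (2/11) = -1, and (2/11)^3 = -1. Now have -(1/11).
(1/11) = 1. Collecting the sign factors: -1.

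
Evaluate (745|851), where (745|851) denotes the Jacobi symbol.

(745|851)
  = (851|745)    [QR: 745 ≡ 1 mod 4, sign kept]
  = (106|745)    [851 ≡ 106 mod 745]
  = (53|745)    [745 ≡ 1 mod 8 ⇒ (2|745) = +1]
  = (745|53)    [QR: 53 ≡ 1 mod 4, sign kept]
  = (3|53)    [745 ≡ 3 mod 53]
  = (53|3)    [QR: 53 ≡ 1 mod 4, sign kept]
  = (2|3)    [53 ≡ 2 mod 3]
  = -(1|3)    [3 ≡ 3 mod 8 ⇒ (2|3) = -1]
  = -1    [(1|3) = 1]

-1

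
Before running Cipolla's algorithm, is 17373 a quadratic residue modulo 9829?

yes

(17373/9829)
  = (7544/9829)    [17373 ≡ 7544 mod 9829]
  = -(943/9829)    [9829 ≡ 5 mod 8 ⇒ (2/9829)^3 = -1]
  = -(9829/943)    [QR: 9829 ≡ 1 mod 4, sign kept]
  = -(399/943)    [9829 ≡ 399 mod 943]
  = (943/399)    [QR: both ≡ 3 mod 4, sign flips]
  = (145/399)    [943 ≡ 145 mod 399]
  = (399/145)    [QR: 145 ≡ 1 mod 4, sign kept]
  = (109/145)    [399 ≡ 109 mod 145]
  = (145/109)    [QR: 109 ≡ 1 mod 4, sign kept]
  = (36/109)    [145 ≡ 36 mod 109]
  = (9/109)    [109 ≡ 5 mod 8 ⇒ (2/109)^2 = +1]
  = (109/9)    [QR: 9 ≡ 1 mod 4, sign kept]
  = (1/9)    [109 ≡ 1 mod 9]
  = 1    [(1/9) = 1]
(17373/9829) = 1, and 9829 is prime, so 17373 is a quadratic residue mod 9829.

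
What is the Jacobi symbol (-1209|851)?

(-1209|851)
  = (493|851)    [-1209 ≡ 493 mod 851]
  = (851|493)    [QR: 493 ≡ 1 mod 4, sign kept]
  = (358|493)    [851 ≡ 358 mod 493]
  = -(179|493)    [493 ≡ 5 mod 8 ⇒ (2|493) = -1]
  = -(493|179)    [QR: 493 ≡ 1 mod 4, sign kept]
  = -(135|179)    [493 ≡ 135 mod 179]
  = (179|135)    [QR: both ≡ 3 mod 4, sign flips]
  = (44|135)    [179 ≡ 44 mod 135]
  = (11|135)    [135 ≡ 7 mod 8 ⇒ (2|135)^2 = +1]
  = -(135|11)    [QR: both ≡ 3 mod 4, sign flips]
  = -(3|11)    [135 ≡ 3 mod 11]
  = (11|3)    [QR: both ≡ 3 mod 4, sign flips]
  = (2|3)    [11 ≡ 2 mod 3]
  = -(1|3)    [3 ≡ 3 mod 8 ⇒ (2|3) = -1]
  = -1    [(1|3) = 1]

-1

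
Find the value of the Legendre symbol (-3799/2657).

1

Reduce the numerator: -3799 ≡ 1515 (mod 2657), so (-3799/2657) = (1515/2657).
2657 ≡ 1 (mod 4), so quadratic reciprocity gives (1515/2657) = (2657/1515). Reduce: 2657 ≡ 1142 (mod 1515). Now have (1142/1515).
Factor out 2: 1142 = 2·571. Since 1515 ≡ 3 (mod 8), (2/1515) = -1. Now have -(571/1515).
Both 571 ≡ 3 and 1515 ≡ 3 (mod 4), so reciprocity gives (571/1515) = -(1515/571). Reduce: 1515 ≡ 373 (mod 571). Now have (373/571).
373 ≡ 1 (mod 4), so quadratic reciprocity gives (373/571) = (571/373). Reduce: 571 ≡ 198 (mod 373). Now have (198/373).
Factor out 2: 198 = 2·99. Since 373 ≡ 5 (mod 8), (2/373) = -1. Now have -(99/373).
373 ≡ 1 (mod 4), so quadratic reciprocity gives (99/373) = (373/99). Reduce: 373 ≡ 76 (mod 99). Now have -(76/99).
Factor out 2: 76 = 2^2·19. Since 99 ≡ 3 (mod 8), (2/99) = -1, and (2/99)^2 = +1. Now have -(19/99).
Both 19 ≡ 3 and 99 ≡ 3 (mod 4), so reciprocity gives (19/99) = -(99/19). Reduce: 99 ≡ 4 (mod 19). Now have (4/19).
Factor out 2: 4 = 2^2. Since 19 ≡ 3 (mod 8), (2/19) = -1, and (2/19)^2 = +1. Now have (1/19).
(1/19) = 1. Collecting the sign factors: 1.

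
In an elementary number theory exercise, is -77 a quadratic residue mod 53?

(-77|53)
  = (29|53)    [-77 ≡ 29 mod 53]
  = (53|29)    [QR: 29 ≡ 1 mod 4, sign kept]
  = (24|29)    [53 ≡ 24 mod 29]
  = -(3|29)    [29 ≡ 5 mod 8 ⇒ (2|29)^3 = -1]
  = -(29|3)    [QR: 29 ≡ 1 mod 4, sign kept]
  = -(2|3)    [29 ≡ 2 mod 3]
  = (1|3)    [3 ≡ 3 mod 8 ⇒ (2|3) = -1]
  = 1    [(1|3) = 1]
(-77|53) = 1, and 53 is prime, so -77 is a quadratic residue mod 53.

yes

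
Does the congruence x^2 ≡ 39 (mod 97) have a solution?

97 ≡ 1 (mod 4), so quadratic reciprocity gives (39/97) = (97/39). Reduce: 97 ≡ 19 (mod 39). Now have (19/39).
Both 19 ≡ 3 and 39 ≡ 3 (mod 4), so reciprocity gives (19/39) = -(39/19). Reduce: 39 ≡ 1 (mod 19). Now have -(1/19).
(1/19) = 1. Collecting the sign factors: -1.
(39/97) = -1, and 97 is prime, so 39 is not a quadratic residue mod 97.

no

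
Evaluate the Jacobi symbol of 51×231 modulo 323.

By multiplicativity, (51·231|323) = (51|323)·(231|323).
First factor (51|323):
(51|323)
  = -(323|51)    [QR: both ≡ 3 mod 4, sign flips]
  = -(17|51)    [323 ≡ 17 mod 51]
  = -(51|17)    [QR: 17 ≡ 1 mod 4, sign kept]
  = -(0|17)    [51 ≡ 0 mod 17]
  = 0    [numerator 0, gcd > 1]
Second factor (231|323):
(231|323)
  = -(323|231)    [QR: both ≡ 3 mod 4, sign flips]
  = -(92|231)    [323 ≡ 92 mod 231]
  = -(23|231)    [231 ≡ 7 mod 8 ⇒ (2|231)^2 = +1]
  = (231|23)    [QR: both ≡ 3 mod 4, sign flips]
  = (1|23)    [231 ≡ 1 mod 23]
  = 1    [(1|23) = 1]
Product: (0)·(1) = 0.

0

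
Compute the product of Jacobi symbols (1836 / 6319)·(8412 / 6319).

By multiplicativity, (1836·8412 / 6319) = (1836 / 6319)·(8412 / 6319).
First factor (1836 / 6319):
(1836 / 6319)
  = (459 / 6319)    [6319 ≡ 7 mod 8 ⇒ (2 / 6319)^2 = +1]
  = -(6319 / 459)    [QR: both ≡ 3 mod 4, sign flips]
  = -(352 / 459)    [6319 ≡ 352 mod 459]
  = (11 / 459)    [459 ≡ 3 mod 8 ⇒ (2 / 459)^5 = -1]
  = -(459 / 11)    [QR: both ≡ 3 mod 4, sign flips]
  = -(8 / 11)    [459 ≡ 8 mod 11]
  = (1 / 11)    [11 ≡ 3 mod 8 ⇒ (2 / 11)^3 = -1]
  = 1    [(1 / 11) = 1]
Second factor (8412 / 6319):
(8412 / 6319)
  = (2093 / 6319)    [8412 ≡ 2093 mod 6319]
  = (6319 / 2093)    [QR: 2093 ≡ 1 mod 4, sign kept]
  = (40 / 2093)    [6319 ≡ 40 mod 2093]
  = -(5 / 2093)    [2093 ≡ 5 mod 8 ⇒ (2 / 2093)^3 = -1]
  = -(2093 / 5)    [QR: 5 ≡ 1 mod 4, sign kept]
  = -(3 / 5)    [2093 ≡ 3 mod 5]
  = -(5 / 3)    [QR: 5 ≡ 1 mod 4, sign kept]
  = -(2 / 3)    [5 ≡ 2 mod 3]
  = (1 / 3)    [3 ≡ 3 mod 8 ⇒ (2 / 3) = -1]
  = 1    [(1 / 3) = 1]
Product: (1)·(1) = 1.

1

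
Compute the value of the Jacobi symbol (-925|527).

-1

(-925|527)
  = (129|527)    [-925 ≡ 129 mod 527]
  = (527|129)    [QR: 129 ≡ 1 mod 4, sign kept]
  = (11|129)    [527 ≡ 11 mod 129]
  = (129|11)    [QR: 129 ≡ 1 mod 4, sign kept]
  = (8|11)    [129 ≡ 8 mod 11]
  = -(1|11)    [11 ≡ 3 mod 8 ⇒ (2|11)^3 = -1]
  = -1    [(1|11) = 1]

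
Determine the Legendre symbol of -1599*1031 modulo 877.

By multiplicativity, (-1599·1031 / 877) = (-1599 / 877)·(1031 / 877).
First factor (-1599 / 877):
(-1599 / 877)
  = (155 / 877)    [-1599 ≡ 155 mod 877]
  = (877 / 155)    [QR: 877 ≡ 1 mod 4, sign kept]
  = (102 / 155)    [877 ≡ 102 mod 155]
  = -(51 / 155)    [155 ≡ 3 mod 8 ⇒ (2 / 155) = -1]
  = (155 / 51)    [QR: both ≡ 3 mod 4, sign flips]
  = (2 / 51)    [155 ≡ 2 mod 51]
  = -(1 / 51)    [51 ≡ 3 mod 8 ⇒ (2 / 51) = -1]
  = -1    [(1 / 51) = 1]
Second factor (1031 / 877):
(1031 / 877)
  = (154 / 877)    [1031 ≡ 154 mod 877]
  = -(77 / 877)    [877 ≡ 5 mod 8 ⇒ (2 / 877) = -1]
  = -(877 / 77)    [QR: 77 ≡ 1 mod 4, sign kept]
  = -(30 / 77)    [877 ≡ 30 mod 77]
  = (15 / 77)    [77 ≡ 5 mod 8 ⇒ (2 / 77) = -1]
  = (77 / 15)    [QR: 77 ≡ 1 mod 4, sign kept]
  = (2 / 15)    [77 ≡ 2 mod 15]
  = (1 / 15)    [15 ≡ 7 mod 8 ⇒ (2 / 15) = +1]
  = 1    [(1 / 15) = 1]
Product: (-1)·(1) = -1.

-1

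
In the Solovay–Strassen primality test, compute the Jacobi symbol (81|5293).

(81|5293)
  = (5293|81)    [QR: 81 ≡ 1 mod 4, sign kept]
  = (28|81)    [5293 ≡ 28 mod 81]
  = (7|81)    [81 ≡ 1 mod 8 ⇒ (2|81)^2 = +1]
  = (81|7)    [QR: 81 ≡ 1 mod 4, sign kept]
  = (4|7)    [81 ≡ 4 mod 7]
  = (1|7)    [7 ≡ 7 mod 8 ⇒ (2|7)^2 = +1]
  = 1    [(1|7) = 1]

1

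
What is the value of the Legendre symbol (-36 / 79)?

-1

(-36 / 79)
  = (43 / 79)    [-36 ≡ 43 mod 79]
  = -(79 / 43)    [QR: both ≡ 3 mod 4, sign flips]
  = -(36 / 43)    [79 ≡ 36 mod 43]
  = -(9 / 43)    [43 ≡ 3 mod 8 ⇒ (2 / 43)^2 = +1]
  = -(43 / 9)    [QR: 9 ≡ 1 mod 4, sign kept]
  = -(7 / 9)    [43 ≡ 7 mod 9]
  = -(9 / 7)    [QR: 9 ≡ 1 mod 4, sign kept]
  = -(2 / 7)    [9 ≡ 2 mod 7]
  = -(1 / 7)    [7 ≡ 7 mod 8 ⇒ (2 / 7) = +1]
  = -1    [(1 / 7) = 1]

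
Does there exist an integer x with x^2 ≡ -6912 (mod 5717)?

Reduce the numerator: -6912 ≡ 4522 (mod 5717), so (-6912/5717) = (4522/5717).
Factor out 2: 4522 = 2·2261. Since 5717 ≡ 5 (mod 8), (2/5717) = -1. Now have -(2261/5717).
2261 ≡ 1 (mod 4), so quadratic reciprocity gives (2261/5717) = (5717/2261). Reduce: 5717 ≡ 1195 (mod 2261). Now have -(1195/2261).
2261 ≡ 1 (mod 4), so quadratic reciprocity gives (1195/2261) = (2261/1195). Reduce: 2261 ≡ 1066 (mod 1195). Now have -(1066/1195).
Factor out 2: 1066 = 2·533. Since 1195 ≡ 3 (mod 8), (2/1195) = -1. Now have (533/1195).
533 ≡ 1 (mod 4), so quadratic reciprocity gives (533/1195) = (1195/533). Reduce: 1195 ≡ 129 (mod 533). Now have (129/533).
129 ≡ 1 (mod 4), so quadratic reciprocity gives (129/533) = (533/129). Reduce: 533 ≡ 17 (mod 129). Now have (17/129).
17 ≡ 1 (mod 4), so quadratic reciprocity gives (17/129) = (129/17). Reduce: 129 ≡ 10 (mod 17). Now have (10/17).
Factor out 2: 10 = 2·5. Since 17 ≡ 1 (mod 8), (2/17) = +1. Now have (5/17).
5 ≡ 1 (mod 4), so quadratic reciprocity gives (5/17) = (17/5). Reduce: 17 ≡ 2 (mod 5). Now have (2/5).
Factor out 2: 2 = 2. Since 5 ≡ 5 (mod 8), (2/5) = -1. Now have -(1/5).
(1/5) = 1. Collecting the sign factors: -1.
The Legendre symbol is -1, so x^2 ≡ -6912 (mod 5717) has no solution.

no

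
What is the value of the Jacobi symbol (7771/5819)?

Reduce the numerator: 7771 ≡ 1952 (mod 5819), so (7771/5819) = (1952/5819).
Factor out 2: 1952 = 2^5·61. Since 5819 ≡ 3 (mod 8), (2/5819) = -1, and (2/5819)^5 = -1. Now have -(61/5819).
61 ≡ 1 (mod 4), so quadratic reciprocity gives (61/5819) = (5819/61). Reduce: 5819 ≡ 24 (mod 61). Now have -(24/61).
Factor out 2: 24 = 2^3·3. Since 61 ≡ 5 (mod 8), (2/61) = -1, and (2/61)^3 = -1. Now have (3/61).
61 ≡ 1 (mod 4), so quadratic reciprocity gives (3/61) = (61/3). Reduce: 61 ≡ 1 (mod 3). Now have (1/3).
(1/3) = 1. Collecting the sign factors: 1.

1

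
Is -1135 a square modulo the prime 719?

no

Reduce the numerator: -1135 ≡ 303 (mod 719), so (-1135/719) = (303/719).
Both 303 ≡ 3 and 719 ≡ 3 (mod 4), so reciprocity gives (303/719) = -(719/303). Reduce: 719 ≡ 113 (mod 303). Now have -(113/303).
113 ≡ 1 (mod 4), so quadratic reciprocity gives (113/303) = (303/113). Reduce: 303 ≡ 77 (mod 113). Now have -(77/113).
77 ≡ 1 (mod 4), so quadratic reciprocity gives (77/113) = (113/77). Reduce: 113 ≡ 36 (mod 77). Now have -(36/77).
Factor out 2: 36 = 2^2·9. Since 77 ≡ 5 (mod 8), (2/77) = -1, and (2/77)^2 = +1. Now have -(9/77).
9 ≡ 1 (mod 4), so quadratic reciprocity gives (9/77) = (77/9). Reduce: 77 ≡ 5 (mod 9). Now have -(5/9).
5 ≡ 1 (mod 4), so quadratic reciprocity gives (5/9) = (9/5). Reduce: 9 ≡ 4 (mod 5). Now have -(4/5).
Factor out 2: 4 = 2^2. Since 5 ≡ 5 (mod 8), (2/5) = -1, and (2/5)^2 = +1. Now have -(1/5).
(1/5) = 1. Collecting the sign factors: -1.
The Legendre symbol is -1, so x^2 ≡ -1135 (mod 719) has no solution.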